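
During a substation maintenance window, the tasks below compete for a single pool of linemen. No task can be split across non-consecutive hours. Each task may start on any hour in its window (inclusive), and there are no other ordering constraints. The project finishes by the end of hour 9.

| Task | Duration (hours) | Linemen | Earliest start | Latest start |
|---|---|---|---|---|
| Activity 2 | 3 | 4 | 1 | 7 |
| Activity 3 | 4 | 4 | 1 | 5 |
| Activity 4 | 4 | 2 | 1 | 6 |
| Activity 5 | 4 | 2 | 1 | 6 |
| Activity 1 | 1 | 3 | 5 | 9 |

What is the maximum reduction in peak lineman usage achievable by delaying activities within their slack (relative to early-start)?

6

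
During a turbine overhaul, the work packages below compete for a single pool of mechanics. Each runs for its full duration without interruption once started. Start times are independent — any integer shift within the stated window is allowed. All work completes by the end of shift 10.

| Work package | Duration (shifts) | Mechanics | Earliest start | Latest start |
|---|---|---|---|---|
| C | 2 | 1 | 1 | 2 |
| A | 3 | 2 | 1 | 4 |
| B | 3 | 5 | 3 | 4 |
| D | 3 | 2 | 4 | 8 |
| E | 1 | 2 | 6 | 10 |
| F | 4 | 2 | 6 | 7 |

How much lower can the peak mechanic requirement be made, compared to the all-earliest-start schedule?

Early-start peak: s1:3  s2:3  s3:7  s4:7  s5:7  s6:6  s7:2  s8:2  s9:2  s10:0 ⇒ 7.
Leveled (C@1, A@1, B@4, D@7, E@10, F@7): s1:3  s2:3  s3:2  s4:5  s5:5  s6:5  s7:4  s8:4  s9:4  s10:4 ⇒ 5.
Reduction 7 − 5 = 2.

2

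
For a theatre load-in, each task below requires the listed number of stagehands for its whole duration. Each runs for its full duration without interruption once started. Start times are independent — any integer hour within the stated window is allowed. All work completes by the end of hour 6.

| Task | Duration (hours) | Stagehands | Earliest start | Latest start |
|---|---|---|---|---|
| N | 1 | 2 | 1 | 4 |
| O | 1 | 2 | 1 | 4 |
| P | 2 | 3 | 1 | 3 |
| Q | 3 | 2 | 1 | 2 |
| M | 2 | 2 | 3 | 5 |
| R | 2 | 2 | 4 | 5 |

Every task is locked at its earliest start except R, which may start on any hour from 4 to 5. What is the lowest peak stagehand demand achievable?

9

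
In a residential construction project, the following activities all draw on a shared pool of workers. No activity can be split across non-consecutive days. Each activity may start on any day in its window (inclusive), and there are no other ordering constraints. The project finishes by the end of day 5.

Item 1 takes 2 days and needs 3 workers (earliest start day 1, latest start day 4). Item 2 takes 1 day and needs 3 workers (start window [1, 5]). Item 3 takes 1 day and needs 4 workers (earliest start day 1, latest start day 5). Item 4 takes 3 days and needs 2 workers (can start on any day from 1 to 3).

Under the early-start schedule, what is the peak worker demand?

Early-start schedule: Item 1@1, Item 2@1, Item 3@1, Item 4@1.
Load per day: day 1: 12, day 2: 5, day 3: 2, day 4: 0, day 5: 0.
Peak is 12.

12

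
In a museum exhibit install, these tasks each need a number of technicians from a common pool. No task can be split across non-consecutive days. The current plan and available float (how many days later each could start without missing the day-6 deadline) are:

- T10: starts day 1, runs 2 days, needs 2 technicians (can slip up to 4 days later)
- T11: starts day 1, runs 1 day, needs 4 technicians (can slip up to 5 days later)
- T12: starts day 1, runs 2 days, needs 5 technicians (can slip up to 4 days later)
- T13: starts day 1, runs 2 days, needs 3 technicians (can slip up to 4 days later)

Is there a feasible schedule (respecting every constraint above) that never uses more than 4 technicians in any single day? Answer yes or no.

The minimum achievable peak is 5; 4 < 5, so no feasible schedule stays within the cap.

no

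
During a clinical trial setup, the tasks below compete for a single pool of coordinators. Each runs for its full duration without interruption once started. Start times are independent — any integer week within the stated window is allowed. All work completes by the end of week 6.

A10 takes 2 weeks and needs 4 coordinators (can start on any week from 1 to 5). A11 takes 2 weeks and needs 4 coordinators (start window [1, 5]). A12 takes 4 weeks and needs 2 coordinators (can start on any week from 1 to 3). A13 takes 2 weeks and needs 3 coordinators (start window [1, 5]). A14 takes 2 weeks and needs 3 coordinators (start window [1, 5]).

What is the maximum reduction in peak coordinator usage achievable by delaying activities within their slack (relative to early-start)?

Early-start peak: w1:16  w2:16  w3:2  w4:2  w5:0  w6:0 ⇒ 16.
Leveled (A10@1, A11@3, A12@1, A13@5, A14@5): w1:6  w2:6  w3:6  w4:6  w5:6  w6:6 ⇒ 6.
Reduction 16 − 6 = 10.

10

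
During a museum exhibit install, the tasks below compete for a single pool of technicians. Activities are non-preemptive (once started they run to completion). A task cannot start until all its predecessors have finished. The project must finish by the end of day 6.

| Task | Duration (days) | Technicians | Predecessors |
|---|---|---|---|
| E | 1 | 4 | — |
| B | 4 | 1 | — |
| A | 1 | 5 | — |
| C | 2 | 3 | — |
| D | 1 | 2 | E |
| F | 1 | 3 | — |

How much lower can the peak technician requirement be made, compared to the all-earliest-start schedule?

Early-start peak: d1:16  d2:6  d3:1  d4:1  d5:0  d6:0 ⇒ 16.
Leveled (E@1, B@1, A@5, C@2, D@4, F@6): d1:5  d2:4  d3:4  d4:3  d5:5  d6:3 ⇒ 5.
Reduction 16 − 5 = 11.

11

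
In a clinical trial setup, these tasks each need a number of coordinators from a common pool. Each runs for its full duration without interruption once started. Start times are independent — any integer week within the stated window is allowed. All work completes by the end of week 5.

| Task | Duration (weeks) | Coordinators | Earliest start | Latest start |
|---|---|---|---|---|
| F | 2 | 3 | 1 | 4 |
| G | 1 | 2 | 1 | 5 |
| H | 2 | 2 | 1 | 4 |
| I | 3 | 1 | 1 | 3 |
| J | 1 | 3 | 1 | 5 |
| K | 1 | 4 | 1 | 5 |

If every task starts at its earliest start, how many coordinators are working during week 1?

15

At early start, week 1 has: F, G, H, I, J, K.
Demand: 3 + 2 + 2 + 1 + 3 + 4 = 15.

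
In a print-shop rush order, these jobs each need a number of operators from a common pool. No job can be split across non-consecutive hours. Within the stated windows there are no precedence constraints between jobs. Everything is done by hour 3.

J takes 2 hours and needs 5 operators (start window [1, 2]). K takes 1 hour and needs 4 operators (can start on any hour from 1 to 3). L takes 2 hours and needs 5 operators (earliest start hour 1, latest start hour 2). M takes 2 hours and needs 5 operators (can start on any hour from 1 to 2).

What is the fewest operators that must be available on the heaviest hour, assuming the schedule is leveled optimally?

Early-start (J@1, K@1, L@1, M@1) gives peak 19: h1:19  h2:15  h3:0.
Shift M→2.
Schedule J@1, K@1, L@1, M@2: h1:14  h2:15  h3:5 — peak 15.
No arrangement of the 24 feasible schedules does better.

15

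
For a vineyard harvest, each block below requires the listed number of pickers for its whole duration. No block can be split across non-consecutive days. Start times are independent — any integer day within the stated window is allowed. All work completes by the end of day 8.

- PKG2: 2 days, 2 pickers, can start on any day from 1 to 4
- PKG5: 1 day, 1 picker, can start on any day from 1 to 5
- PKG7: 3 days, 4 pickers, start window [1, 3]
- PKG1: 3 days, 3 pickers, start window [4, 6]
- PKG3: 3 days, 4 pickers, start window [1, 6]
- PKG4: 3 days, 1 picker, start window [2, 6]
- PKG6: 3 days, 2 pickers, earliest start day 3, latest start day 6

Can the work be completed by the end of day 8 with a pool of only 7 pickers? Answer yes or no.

Schedule PKG2@1, PKG5@1, PKG7@1, PKG1@4, PKG3@6, PKG4@2, PKG6@3: d1:7  d2:7  d3:7  d4:6  d5:5  d6:7  d7:4  d8:4 — peak 7 ≤ 7.

yes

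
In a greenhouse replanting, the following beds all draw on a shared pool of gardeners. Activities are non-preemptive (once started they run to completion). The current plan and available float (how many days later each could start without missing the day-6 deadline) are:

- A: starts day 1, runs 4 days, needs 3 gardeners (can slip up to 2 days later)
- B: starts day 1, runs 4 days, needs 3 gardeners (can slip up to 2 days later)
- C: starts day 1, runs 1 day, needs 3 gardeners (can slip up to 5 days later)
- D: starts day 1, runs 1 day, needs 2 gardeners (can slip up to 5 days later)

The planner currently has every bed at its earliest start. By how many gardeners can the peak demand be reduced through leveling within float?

Early-start peak: d1:11  d2:6  d3:6  d4:6  d5:0  d6:0 ⇒ 11.
Leveled (A@1, B@1, C@5, D@5): d1:6  d2:6  d3:6  d4:6  d5:5  d6:0 ⇒ 6.
Reduction 11 − 6 = 5.

5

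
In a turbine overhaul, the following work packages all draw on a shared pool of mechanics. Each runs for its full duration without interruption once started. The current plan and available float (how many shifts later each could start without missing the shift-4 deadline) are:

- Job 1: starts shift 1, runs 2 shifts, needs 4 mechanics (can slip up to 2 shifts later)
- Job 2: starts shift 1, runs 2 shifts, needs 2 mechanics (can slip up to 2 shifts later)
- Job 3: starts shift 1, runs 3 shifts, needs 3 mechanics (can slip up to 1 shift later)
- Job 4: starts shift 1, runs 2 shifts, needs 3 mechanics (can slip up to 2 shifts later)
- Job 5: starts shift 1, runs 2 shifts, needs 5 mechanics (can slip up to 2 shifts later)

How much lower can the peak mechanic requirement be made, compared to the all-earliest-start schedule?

7

Early-start peak: s1:17  s2:17  s3:3  s4:0 ⇒ 17.
Leveled (Job 1@1, Job 2@3, Job 3@1, Job 4@1, Job 5@3): s1:10  s2:10  s3:10  s4:7 ⇒ 10.
Reduction 17 − 10 = 7.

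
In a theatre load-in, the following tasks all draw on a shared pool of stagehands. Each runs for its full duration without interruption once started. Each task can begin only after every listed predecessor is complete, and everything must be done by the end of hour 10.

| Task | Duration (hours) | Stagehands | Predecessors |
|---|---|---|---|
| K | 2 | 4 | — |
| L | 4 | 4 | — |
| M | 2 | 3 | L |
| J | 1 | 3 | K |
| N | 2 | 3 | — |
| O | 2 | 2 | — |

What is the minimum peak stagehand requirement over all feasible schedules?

Early-start (K@1, L@1, M@5, J@3, N@1, O@1) gives peak 13: h1:13  h2:13  h3:7  h4:4  h5:3  h6:3  h7:0  h8:0  h9:0  h10:0.
Shift L→3, M→7, J→7, N→8.
Schedule K@1, L@3, M@7, J@7, N@8, O@1: h1:6  h2:6  h3:4  h4:4  h5:4  h6:4  h7:6  h8:6  h9:3  h10:0 — peak 6.

6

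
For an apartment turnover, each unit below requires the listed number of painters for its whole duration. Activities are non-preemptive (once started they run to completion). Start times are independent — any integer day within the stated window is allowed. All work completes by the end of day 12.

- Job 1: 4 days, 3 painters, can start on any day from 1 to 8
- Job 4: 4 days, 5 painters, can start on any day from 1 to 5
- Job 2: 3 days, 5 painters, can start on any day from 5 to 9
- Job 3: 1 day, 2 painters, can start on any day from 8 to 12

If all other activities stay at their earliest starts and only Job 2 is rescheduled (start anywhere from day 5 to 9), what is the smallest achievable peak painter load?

8

Job 2@5: d1:8  d2:8  d3:8  d4:8  d5:5  d6:5  d7:5  d8:2  d9:0  d10:0  d11:0  d12:0 → peak 8
Job 2@6: d1:8  d2:8  d3:8  d4:8  d5:0  d6:5  d7:5  d8:7  d9:0  d10:0  d11:0  d12:0 → peak 8
Job 2@7: d1:8  d2:8  d3:8  d4:8  d5:0  d6:0  d7:5  d8:7  d9:5  d10:0  d11:0  d12:0 → peak 8
Job 2@8: d1:8  d2:8  d3:8  d4:8  d5:0  d6:0  d7:0  d8:7  d9:5  d10:5  d11:0  d12:0 → peak 8
Job 2@9: d1:8  d2:8  d3:8  d4:8  d5:0  d6:0  d7:0  d8:2  d9:5  d10:5  d11:5  d12:0 → peak 8
Best is Job 2@5, peak 8.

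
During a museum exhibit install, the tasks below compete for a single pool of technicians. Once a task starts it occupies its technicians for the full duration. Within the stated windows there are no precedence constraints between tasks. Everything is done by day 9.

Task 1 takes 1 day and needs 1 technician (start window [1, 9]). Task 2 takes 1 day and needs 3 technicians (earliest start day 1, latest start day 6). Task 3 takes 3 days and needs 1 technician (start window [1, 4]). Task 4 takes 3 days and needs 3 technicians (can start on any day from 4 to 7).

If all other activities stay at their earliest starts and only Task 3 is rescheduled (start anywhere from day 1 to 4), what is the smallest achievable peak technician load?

Task 3@1: d1:5  d2:1  d3:1  d4:3  d5:3  d6:3  d7:0  d8:0  d9:0 → peak 5
Task 3@2: d1:4  d2:1  d3:1  d4:4  d5:3  d6:3  d7:0  d8:0  d9:0 → peak 4
Task 3@3: d1:4  d2:0  d3:1  d4:4  d5:4  d6:3  d7:0  d8:0  d9:0 → peak 4
Task 3@4: d1:4  d2:0  d3:0  d4:4  d5:4  d6:4  d7:0  d8:0  d9:0 → peak 4
Best is Task 3@2, peak 4.

4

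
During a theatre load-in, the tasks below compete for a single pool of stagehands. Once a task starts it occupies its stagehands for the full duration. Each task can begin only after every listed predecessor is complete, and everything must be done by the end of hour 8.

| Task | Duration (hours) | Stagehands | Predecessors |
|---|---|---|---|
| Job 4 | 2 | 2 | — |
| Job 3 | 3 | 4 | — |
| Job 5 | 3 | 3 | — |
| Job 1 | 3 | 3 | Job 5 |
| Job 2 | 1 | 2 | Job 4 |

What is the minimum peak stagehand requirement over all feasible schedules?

7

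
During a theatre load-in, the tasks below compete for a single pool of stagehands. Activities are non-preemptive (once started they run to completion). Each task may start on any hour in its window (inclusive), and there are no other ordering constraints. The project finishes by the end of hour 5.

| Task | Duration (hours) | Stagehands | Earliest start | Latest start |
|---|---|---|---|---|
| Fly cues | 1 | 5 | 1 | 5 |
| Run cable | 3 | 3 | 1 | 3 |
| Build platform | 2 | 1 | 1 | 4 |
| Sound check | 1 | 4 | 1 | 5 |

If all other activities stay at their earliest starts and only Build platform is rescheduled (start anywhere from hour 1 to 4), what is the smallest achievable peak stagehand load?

Build platform@1: h1:13  h2:4  h3:3  h4:0  h5:0 → peak 13
Build platform@2: h1:12  h2:4  h3:4  h4:0  h5:0 → peak 12
Build platform@3: h1:12  h2:3  h3:4  h4:1  h5:0 → peak 12
Build platform@4: h1:12  h2:3  h3:3  h4:1  h5:1 → peak 12
Best is Build platform@2, peak 12.

12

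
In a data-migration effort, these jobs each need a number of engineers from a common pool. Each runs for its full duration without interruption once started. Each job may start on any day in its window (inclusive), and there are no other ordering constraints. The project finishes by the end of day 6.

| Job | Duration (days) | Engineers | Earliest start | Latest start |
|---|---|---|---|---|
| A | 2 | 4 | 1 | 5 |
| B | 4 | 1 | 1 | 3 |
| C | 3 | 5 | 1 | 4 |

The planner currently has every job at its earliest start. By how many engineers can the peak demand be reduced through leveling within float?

Early-start peak: d1:10  d2:10  d3:6  d4:1  d5:0  d6:0 ⇒ 10.
Leveled (A@1, B@1, C@3): d1:5  d2:5  d3:6  d4:6  d5:5  d6:0 ⇒ 6.
Reduction 10 − 6 = 4.

4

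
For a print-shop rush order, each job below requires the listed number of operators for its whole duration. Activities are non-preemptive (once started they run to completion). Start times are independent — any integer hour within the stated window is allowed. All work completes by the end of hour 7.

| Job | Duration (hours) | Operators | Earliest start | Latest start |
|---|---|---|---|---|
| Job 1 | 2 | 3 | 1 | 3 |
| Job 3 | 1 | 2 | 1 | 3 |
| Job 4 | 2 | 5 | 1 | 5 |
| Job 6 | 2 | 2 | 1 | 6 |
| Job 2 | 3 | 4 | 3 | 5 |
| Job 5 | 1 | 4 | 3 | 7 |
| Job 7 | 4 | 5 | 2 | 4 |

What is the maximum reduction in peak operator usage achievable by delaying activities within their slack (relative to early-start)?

6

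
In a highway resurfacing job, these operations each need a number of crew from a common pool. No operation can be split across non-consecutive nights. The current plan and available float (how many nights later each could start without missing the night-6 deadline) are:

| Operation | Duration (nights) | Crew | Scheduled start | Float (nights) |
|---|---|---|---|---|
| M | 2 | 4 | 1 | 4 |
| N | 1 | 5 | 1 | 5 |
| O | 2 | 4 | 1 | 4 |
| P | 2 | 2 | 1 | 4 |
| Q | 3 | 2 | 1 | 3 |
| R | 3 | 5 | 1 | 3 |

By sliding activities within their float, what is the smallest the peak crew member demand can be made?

Early-start (M@1, N@1, O@1, P@1, Q@1, R@1) gives peak 22: n1:22  n2:17  n3:7  n4:0  n5:0  n6:0.
Shift O→2, P→3, Q→3, R→4.
Schedule M@1, N@1, O@2, P@3, Q@3, R@4: n1:9  n2:8  n3:8  n4:9  n5:7  n6:5 — peak 9.

9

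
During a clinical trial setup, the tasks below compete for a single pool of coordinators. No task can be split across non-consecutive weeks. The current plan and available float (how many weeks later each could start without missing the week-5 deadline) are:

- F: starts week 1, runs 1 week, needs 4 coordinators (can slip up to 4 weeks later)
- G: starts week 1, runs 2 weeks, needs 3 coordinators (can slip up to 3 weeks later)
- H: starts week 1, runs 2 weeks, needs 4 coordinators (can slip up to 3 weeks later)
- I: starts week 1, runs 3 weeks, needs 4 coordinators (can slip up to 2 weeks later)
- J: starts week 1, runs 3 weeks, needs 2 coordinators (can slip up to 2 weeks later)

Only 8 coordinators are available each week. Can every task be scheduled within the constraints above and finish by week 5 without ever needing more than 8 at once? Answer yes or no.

no

The minimum achievable peak is 9; 8 < 9, so no feasible schedule stays within the cap.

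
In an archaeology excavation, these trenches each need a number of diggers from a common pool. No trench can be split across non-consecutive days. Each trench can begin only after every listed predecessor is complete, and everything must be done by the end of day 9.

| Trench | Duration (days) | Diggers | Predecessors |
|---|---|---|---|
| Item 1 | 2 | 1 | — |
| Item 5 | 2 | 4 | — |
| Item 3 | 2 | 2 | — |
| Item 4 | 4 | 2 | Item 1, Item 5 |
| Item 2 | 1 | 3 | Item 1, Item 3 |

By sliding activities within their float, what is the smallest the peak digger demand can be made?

4

Early-start (Item 1@1, Item 5@1, Item 3@1, Item 4@3, Item 2@3) gives peak 7: d1:7  d2:7  d3:5  d4:2  d5:2  d6:2  d7:0  d8:0  d9:0.
Shift Item 5→3, Item 4→5, Item 2→9.
Schedule Item 1@1, Item 5@3, Item 3@1, Item 4@5, Item 2@9: d1:3  d2:3  d3:4  d4:4  d5:2  d6:2  d7:2  d8:2  d9:3 — peak 4.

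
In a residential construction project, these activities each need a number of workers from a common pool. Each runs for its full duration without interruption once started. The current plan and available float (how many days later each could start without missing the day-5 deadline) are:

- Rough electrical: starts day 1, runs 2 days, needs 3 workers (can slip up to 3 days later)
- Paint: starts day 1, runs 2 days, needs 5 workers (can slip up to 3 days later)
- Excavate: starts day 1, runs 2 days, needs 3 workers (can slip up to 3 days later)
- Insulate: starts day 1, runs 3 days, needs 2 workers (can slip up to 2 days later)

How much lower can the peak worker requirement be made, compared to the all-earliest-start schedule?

6

Early-start peak: d1:13  d2:13  d3:2  d4:0  d5:0 ⇒ 13.
Leveled (Rough electrical@1, Paint@3, Excavate@1, Insulate@3): d1:6  d2:6  d3:7  d4:7  d5:2 ⇒ 7.
Reduction 13 − 7 = 6.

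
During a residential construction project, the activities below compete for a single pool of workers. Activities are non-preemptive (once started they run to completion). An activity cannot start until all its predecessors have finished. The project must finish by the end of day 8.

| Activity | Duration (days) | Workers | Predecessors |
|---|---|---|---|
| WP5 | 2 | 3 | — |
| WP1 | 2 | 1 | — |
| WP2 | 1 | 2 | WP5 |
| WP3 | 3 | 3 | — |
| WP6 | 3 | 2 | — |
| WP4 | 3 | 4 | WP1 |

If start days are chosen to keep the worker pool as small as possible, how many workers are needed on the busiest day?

6

Early-start (WP5@1, WP1@1, WP2@3, WP3@1, WP6@1, WP4@3) gives peak 11: d1:9  d2:9  d3:11  d4:4  d5:4  d6:0  d7:0  d8:0.
Shift WP3→3, WP6→4, WP4→6.
Schedule WP5@1, WP1@1, WP2@3, WP3@3, WP6@4, WP4@6: d1:4  d2:4  d3:5  d4:5  d5:5  d6:6  d7:4  d8:4 — peak 6.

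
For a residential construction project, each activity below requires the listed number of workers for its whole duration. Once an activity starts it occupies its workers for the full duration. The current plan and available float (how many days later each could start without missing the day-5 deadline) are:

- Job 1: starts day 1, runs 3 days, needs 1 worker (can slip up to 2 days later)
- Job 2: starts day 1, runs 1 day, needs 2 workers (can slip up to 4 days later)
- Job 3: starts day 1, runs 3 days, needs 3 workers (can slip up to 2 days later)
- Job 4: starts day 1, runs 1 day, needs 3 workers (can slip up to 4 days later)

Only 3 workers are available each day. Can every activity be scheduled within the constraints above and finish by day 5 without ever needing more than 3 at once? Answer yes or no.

no

Total worker-days = 17; over 5 days the average is 17/5 > 3, so some day must exceed 3.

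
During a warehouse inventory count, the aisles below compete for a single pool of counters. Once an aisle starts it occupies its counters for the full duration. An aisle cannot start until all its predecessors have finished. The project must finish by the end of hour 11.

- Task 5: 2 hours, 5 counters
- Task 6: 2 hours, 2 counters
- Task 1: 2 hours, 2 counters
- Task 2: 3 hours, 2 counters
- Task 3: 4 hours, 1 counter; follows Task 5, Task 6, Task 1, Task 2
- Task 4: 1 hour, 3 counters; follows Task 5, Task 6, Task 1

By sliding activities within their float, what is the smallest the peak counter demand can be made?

Early-start (Task 5@1, Task 6@1, Task 1@1, Task 2@1, Task 3@4, Task 4@3) gives peak 11: h1:11  h2:11  h3:5  h4:1  h5:1  h6:1  h7:1  h8:0  h9:0  h10:0  h11:0.
Shift Task 6→3, Task 1→3, Task 2→5, Task 3→8, Task 4→5.
Schedule Task 5@1, Task 6@3, Task 1@3, Task 2@5, Task 3@8, Task 4@5: h1:5  h2:5  h3:4  h4:4  h5:5  h6:2  h7:2  h8:1  h9:1  h10:1  h11:1 — peak 5.

5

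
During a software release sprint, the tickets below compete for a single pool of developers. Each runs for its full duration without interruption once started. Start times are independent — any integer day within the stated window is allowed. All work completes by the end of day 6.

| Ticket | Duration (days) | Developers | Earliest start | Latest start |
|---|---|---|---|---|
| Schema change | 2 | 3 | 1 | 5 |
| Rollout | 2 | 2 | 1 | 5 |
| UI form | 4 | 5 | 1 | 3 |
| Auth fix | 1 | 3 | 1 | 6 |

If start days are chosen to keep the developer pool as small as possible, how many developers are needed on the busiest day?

7

Early-start (Schema change@1, Rollout@1, UI form@1, Auth fix@1) gives peak 13: d1:13  d2:10  d3:5  d4:5  d5:0  d6:0.
Shift Rollout→2, UI form→3.
Schedule Schema change@1, Rollout@2, UI form@3, Auth fix@1: d1:6  d2:5  d3:7  d4:5  d5:5  d6:5 — peak 7.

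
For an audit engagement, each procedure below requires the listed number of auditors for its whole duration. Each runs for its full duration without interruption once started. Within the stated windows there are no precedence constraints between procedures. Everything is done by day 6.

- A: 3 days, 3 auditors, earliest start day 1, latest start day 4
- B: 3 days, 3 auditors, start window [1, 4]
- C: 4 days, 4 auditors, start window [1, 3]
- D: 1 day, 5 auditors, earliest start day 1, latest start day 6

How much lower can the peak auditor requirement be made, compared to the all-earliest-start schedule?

Early-start peak: d1:15  d2:10  d3:10  d4:4  d5:0  d6:0 ⇒ 15.
Leveled (A@1, B@4, C@1, D@5): d1:7  d2:7  d3:7  d4:7  d5:8  d6:3 ⇒ 8.
Reduction 15 − 8 = 7.

7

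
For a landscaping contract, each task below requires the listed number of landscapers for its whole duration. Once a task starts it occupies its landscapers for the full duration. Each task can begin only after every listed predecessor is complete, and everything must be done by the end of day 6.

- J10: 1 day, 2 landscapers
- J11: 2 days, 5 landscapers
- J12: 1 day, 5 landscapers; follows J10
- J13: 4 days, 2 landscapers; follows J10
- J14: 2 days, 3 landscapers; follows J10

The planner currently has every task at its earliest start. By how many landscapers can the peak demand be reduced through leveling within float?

Early-start peak: d1:7  d2:15  d3:5  d4:2  d5:2  d6:0 ⇒ 15.
Leveled (J10@1, J11@1, J12@3, J13@2, J14@4): d1:7  d2:7  d3:7  d4:5  d5:5  d6:0 ⇒ 7.
Reduction 15 − 7 = 8.

8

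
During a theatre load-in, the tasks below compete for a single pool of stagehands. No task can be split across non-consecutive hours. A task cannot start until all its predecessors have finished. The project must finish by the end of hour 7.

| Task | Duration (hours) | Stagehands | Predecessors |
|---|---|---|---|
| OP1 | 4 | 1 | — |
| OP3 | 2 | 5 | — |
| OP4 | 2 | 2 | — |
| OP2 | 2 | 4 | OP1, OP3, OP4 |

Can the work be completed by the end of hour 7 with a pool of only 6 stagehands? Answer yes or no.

yes

Schedule OP1@1, OP3@1, OP4@3, OP2@5: h1:6  h2:6  h3:3  h4:3  h5:4  h6:4  h7:0 — peak 6 ≤ 6.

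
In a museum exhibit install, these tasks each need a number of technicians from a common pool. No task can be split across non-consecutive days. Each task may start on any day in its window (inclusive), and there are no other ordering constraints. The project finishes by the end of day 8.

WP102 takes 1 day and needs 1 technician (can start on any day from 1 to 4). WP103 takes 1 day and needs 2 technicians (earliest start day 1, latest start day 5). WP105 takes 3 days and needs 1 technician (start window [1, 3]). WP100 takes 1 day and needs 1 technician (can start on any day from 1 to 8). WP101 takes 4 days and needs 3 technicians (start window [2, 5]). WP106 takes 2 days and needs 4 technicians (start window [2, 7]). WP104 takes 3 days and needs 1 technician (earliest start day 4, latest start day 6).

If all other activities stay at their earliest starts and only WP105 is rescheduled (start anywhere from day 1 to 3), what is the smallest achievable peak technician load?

8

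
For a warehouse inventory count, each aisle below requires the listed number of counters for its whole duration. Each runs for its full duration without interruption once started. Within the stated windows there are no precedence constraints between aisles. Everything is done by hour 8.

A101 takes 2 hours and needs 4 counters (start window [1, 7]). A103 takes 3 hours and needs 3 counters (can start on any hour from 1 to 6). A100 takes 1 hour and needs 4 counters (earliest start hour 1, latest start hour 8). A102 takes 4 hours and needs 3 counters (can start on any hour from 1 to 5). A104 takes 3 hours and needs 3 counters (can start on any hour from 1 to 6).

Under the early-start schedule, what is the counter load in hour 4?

At early start, hour 4 has: A102.
Demand: 3 = 3.

3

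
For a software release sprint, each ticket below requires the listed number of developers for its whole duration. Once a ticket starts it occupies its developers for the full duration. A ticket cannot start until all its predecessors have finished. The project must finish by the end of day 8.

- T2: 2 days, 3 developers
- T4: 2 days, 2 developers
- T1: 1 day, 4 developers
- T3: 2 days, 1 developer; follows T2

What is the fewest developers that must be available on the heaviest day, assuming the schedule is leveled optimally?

4

Early-start (T2@1, T4@1, T1@1, T3@3) gives peak 9: d1:9  d2:5  d3:1  d4:1  d5:0  d6:0  d7:0  d8:0.
Shift T4→3, T1→5.
Schedule T2@1, T4@3, T1@5, T3@3: d1:3  d2:3  d3:3  d4:3  d5:4  d6:0  d7:0  d8:0 — peak 4.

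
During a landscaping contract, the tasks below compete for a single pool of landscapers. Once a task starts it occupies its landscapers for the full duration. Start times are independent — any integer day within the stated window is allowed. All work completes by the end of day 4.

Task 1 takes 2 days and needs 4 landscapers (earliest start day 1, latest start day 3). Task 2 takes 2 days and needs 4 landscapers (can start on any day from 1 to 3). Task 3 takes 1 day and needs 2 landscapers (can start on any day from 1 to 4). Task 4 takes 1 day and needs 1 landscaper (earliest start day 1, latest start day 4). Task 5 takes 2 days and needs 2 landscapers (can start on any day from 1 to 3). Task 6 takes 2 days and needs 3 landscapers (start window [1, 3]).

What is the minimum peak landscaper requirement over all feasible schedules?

8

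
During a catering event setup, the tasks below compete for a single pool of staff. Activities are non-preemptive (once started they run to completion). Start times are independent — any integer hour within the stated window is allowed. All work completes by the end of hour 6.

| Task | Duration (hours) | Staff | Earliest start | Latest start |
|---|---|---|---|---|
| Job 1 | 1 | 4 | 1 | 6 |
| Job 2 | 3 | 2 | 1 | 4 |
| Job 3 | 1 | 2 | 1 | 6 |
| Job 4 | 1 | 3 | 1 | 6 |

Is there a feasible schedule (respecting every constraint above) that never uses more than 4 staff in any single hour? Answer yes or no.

Schedule Job 1@1, Job 2@2, Job 3@2, Job 4@5: h1:4  h2:4  h3:2  h4:2  h5:3  h6:0 — peak 4 ≤ 4.

yes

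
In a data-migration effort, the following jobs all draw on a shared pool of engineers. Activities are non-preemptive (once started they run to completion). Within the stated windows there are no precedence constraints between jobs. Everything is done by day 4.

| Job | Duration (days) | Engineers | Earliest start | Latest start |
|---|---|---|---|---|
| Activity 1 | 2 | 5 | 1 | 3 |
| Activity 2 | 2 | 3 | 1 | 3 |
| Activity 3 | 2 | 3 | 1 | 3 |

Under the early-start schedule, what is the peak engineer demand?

11

Early-start schedule: Activity 1@1, Activity 2@1, Activity 3@1.
Load per day: day 1: 11, day 2: 11, day 3: 0, day 4: 0.
Peak is 11.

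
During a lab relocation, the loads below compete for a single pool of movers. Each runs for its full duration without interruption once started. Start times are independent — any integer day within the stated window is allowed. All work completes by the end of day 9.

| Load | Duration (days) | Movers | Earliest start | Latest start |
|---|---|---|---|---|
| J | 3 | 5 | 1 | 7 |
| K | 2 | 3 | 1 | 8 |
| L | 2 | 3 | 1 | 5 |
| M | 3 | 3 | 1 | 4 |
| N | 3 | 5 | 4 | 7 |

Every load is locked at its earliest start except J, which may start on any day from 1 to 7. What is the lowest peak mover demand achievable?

9

J@1: d1:14  d2:14  d3:8  d4:5  d5:5  d6:5  d7:0  d8:0  d9:0 → peak 14
J@2: d1:9  d2:14  d3:8  d4:10  d5:5  d6:5  d7:0  d8:0  d9:0 → peak 14
J@3: d1:9  d2:9  d3:8  d4:10  d5:10  d6:5  d7:0  d8:0  d9:0 → peak 10
J@4: d1:9  d2:9  d3:3  d4:10  d5:10  d6:10  d7:0  d8:0  d9:0 → peak 10
J@5: d1:9  d2:9  d3:3  d4:5  d5:10  d6:10  d7:5  d8:0  d9:0 → peak 10
J@6: d1:9  d2:9  d3:3  d4:5  d5:5  d6:10  d7:5  d8:5  d9:0 → peak 10
J@7: d1:9  d2:9  d3:3  d4:5  d5:5  d6:5  d7:5  d8:5  d9:5 → peak 9
Best is J@7, peak 9.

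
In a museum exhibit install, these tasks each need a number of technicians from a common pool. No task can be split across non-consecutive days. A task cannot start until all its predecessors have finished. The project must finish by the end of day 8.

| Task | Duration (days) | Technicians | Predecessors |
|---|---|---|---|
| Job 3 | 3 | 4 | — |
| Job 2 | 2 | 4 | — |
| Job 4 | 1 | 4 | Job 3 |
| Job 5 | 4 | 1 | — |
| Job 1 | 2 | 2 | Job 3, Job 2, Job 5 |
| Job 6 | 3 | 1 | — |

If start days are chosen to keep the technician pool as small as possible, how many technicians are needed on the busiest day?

5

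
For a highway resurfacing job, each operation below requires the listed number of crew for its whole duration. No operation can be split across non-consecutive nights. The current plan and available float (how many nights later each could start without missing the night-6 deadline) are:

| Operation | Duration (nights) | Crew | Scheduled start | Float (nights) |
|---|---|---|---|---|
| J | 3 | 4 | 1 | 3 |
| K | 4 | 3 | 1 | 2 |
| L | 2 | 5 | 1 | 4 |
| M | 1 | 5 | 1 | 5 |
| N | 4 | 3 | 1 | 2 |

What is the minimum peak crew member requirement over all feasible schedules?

10

Early-start (J@1, K@1, L@1, M@1, N@1) gives peak 20: n1:20  n2:15  n3:10  n4:6  n5:0  n6:0.
Shift L→5, M→5.
Schedule J@1, K@1, L@5, M@5, N@1: n1:10  n2:10  n3:10  n4:6  n5:10  n6:5 — peak 10.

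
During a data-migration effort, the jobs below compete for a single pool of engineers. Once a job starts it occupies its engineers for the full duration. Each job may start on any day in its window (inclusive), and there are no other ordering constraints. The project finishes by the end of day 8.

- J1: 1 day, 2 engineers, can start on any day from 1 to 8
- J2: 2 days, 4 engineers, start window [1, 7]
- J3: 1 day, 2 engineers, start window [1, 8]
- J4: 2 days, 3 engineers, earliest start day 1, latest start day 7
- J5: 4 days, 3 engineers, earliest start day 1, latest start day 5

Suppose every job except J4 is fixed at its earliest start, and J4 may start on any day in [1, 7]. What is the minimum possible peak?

J4@1: d1:14  d2:10  d3:3  d4:3  d5:0  d6:0  d7:0  d8:0 → peak 14
J4@2: d1:11  d2:10  d3:6  d4:3  d5:0  d6:0  d7:0  d8:0 → peak 11
J4@3: d1:11  d2:7  d3:6  d4:6  d5:0  d6:0  d7:0  d8:0 → peak 11
J4@4: d1:11  d2:7  d3:3  d4:6  d5:3  d6:0  d7:0  d8:0 → peak 11
J4@5: d1:11  d2:7  d3:3  d4:3  d5:3  d6:3  d7:0  d8:0 → peak 11
J4@6: d1:11  d2:7  d3:3  d4:3  d5:0  d6:3  d7:3  d8:0 → peak 11
J4@7: d1:11  d2:7  d3:3  d4:3  d5:0  d6:0  d7:3  d8:3 → peak 11
Best is J4@2, peak 11.

11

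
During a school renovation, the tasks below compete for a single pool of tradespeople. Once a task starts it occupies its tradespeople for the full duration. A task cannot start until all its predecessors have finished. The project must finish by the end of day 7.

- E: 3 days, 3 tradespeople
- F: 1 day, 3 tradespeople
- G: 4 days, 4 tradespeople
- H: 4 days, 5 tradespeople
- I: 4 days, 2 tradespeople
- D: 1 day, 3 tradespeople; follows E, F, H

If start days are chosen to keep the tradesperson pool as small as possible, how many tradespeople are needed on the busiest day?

Early-start (E@1, F@1, G@1, H@1, I@1, D@5) gives peak 17: d1:17  d2:14  d3:14  d4:11  d5:3  d6:0  d7:0.
Shift G→4, I→2.
Schedule E@1, F@1, G@4, H@1, I@2, D@5: d1:11  d2:10  d3:10  d4:11  d5:9  d6:4  d7:4 — peak 11.

11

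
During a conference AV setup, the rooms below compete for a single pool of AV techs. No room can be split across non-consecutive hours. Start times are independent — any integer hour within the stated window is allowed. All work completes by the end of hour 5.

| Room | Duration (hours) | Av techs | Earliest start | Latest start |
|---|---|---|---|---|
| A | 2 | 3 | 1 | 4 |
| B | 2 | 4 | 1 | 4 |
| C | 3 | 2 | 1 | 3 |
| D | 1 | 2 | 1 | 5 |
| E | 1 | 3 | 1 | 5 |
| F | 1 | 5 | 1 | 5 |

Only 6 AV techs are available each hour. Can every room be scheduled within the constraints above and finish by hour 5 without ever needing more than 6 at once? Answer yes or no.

The minimum achievable peak is 7; 6 < 7, so no feasible schedule stays within the cap.

no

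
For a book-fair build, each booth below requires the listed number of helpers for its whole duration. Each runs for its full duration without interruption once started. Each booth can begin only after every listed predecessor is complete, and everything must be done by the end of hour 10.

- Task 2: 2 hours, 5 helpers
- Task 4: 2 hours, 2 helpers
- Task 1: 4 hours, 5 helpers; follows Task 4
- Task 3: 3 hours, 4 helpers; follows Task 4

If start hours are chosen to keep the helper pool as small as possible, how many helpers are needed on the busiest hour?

7

Early-start (Task 2@1, Task 4@1, Task 1@3, Task 3@3) gives peak 9: h1:7  h2:7  h3:9  h4:9  h5:9  h6:5  h7:0  h8:0  h9:0  h10:0.
Shift Task 3→7.
Schedule Task 2@1, Task 4@1, Task 1@3, Task 3@7: h1:7  h2:7  h3:5  h4:5  h5:5  h6:5  h7:4  h8:4  h9:4  h10:0 — peak 7.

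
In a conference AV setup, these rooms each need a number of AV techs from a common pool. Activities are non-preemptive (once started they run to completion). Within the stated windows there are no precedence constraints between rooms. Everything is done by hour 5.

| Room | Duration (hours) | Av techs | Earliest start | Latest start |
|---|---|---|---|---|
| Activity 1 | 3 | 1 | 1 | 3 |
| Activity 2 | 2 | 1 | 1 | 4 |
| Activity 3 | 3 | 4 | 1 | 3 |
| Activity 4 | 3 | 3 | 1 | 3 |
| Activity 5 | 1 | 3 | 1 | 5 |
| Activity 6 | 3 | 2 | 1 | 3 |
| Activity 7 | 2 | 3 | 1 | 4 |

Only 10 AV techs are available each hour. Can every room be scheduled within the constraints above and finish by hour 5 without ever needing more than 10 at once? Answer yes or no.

Schedule Activity 1@1, Activity 2@1, Activity 3@1, Activity 4@1, Activity 5@4, Activity 6@3, Activity 7@4: h1:9  h2:9  h3:10  h4:8  h5:5 — peak 10 ≤ 10.

yes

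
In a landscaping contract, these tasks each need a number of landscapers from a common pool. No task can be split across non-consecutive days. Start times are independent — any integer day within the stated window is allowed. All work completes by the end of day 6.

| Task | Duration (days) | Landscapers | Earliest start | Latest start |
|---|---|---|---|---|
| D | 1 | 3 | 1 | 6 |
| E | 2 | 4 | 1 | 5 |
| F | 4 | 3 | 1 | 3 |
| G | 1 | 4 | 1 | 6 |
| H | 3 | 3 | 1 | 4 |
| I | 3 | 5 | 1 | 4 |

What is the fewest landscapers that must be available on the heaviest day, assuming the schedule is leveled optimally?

10

Early-start (D@1, E@1, F@1, G@1, H@1, I@1) gives peak 22: d1:22  d2:15  d3:11  d4:3  d5:0  d6:0.
Shift F→2, G→3, I→4.
Schedule D@1, E@1, F@2, G@3, H@1, I@4: d1:10  d2:10  d3:10  d4:8  d5:8  d6:5 — peak 10.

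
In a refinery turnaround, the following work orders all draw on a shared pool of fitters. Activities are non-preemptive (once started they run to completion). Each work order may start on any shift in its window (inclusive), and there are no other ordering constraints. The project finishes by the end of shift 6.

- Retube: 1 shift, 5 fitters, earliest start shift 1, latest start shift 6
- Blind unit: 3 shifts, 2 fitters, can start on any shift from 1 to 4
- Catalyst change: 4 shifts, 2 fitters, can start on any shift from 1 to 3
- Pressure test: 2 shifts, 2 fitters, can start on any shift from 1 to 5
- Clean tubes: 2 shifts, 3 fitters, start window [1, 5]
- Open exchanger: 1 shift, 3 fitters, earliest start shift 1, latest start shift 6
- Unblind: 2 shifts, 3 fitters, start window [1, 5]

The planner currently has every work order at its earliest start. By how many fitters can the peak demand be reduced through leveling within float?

13

Early-start peak: s1:20  s2:12  s3:4  s4:2  s5:0  s6:0 ⇒ 20.
Leveled (Retube@1, Blind unit@1, Catalyst change@2, Pressure test@4, Clean tubes@2, Open exchanger@4, Unblind@5): s1:7  s2:7  s3:7  s4:7  s5:7  s6:3 ⇒ 7.
Reduction 20 − 7 = 13.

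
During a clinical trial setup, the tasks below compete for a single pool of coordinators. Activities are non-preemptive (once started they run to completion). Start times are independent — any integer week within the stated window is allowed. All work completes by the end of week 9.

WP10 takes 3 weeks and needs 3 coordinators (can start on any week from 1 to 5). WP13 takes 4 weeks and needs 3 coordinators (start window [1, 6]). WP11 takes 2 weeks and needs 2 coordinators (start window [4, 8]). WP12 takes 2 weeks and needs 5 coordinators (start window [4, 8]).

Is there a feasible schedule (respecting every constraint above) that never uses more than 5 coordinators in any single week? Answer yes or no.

Schedule WP10@1, WP13@4, WP11@4, WP12@8: w1:3  w2:3  w3:3  w4:5  w5:5  w6:3  w7:3  w8:5  w9:5 — peak 5 ≤ 5.

yes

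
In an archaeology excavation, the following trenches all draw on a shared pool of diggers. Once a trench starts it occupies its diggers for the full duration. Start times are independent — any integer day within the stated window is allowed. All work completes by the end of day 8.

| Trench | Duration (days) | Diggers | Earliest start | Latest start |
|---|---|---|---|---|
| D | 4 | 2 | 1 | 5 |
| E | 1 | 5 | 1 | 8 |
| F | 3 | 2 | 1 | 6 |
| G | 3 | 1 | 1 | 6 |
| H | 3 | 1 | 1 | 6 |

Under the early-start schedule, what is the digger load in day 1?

11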